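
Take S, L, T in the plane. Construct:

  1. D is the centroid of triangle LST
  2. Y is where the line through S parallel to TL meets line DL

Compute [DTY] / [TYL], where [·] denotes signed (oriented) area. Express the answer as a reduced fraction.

[DTY]:[TYL] = 2/3

Work in coordinates with S = (0, 0), L = (1, 0), T = (0, 1).
1. D is the centroid of triangle LST ⇒ D = (1/3, 1/3)
2. Y is where the line through S parallel to TL meets line DL ⇒ Y = (-1, 1)
2·[DTY] = 2/3, 2·[TYL] = 1
[DTY]:[TYL] = 2/3:1 = 2/3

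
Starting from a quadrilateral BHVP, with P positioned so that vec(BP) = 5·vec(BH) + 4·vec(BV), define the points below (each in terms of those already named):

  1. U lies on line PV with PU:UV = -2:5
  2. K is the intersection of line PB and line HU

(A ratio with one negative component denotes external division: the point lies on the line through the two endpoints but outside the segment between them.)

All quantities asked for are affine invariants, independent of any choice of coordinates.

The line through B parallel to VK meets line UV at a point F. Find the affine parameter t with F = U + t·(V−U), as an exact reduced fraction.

t = 13/40

Choose coordinates B = (0, 0), H = (1, 0), V = (0, 1), P = (5, 4).
1. U lies on line PV with PU:UV = -2:5 ⇒ U = (25/3, 6)
2. K is the intersection of line PB and line HU ⇒ K = (45, 36)
through B parallel to VK: direction (45, 35); meets UV at F = (45/8, 35/8)
F = U + t·(V−U) with t = 13/40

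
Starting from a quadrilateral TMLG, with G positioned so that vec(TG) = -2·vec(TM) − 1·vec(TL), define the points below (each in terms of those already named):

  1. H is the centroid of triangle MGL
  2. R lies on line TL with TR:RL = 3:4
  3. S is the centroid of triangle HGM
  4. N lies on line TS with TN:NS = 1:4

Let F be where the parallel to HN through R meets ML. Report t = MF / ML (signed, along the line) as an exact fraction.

t = 3/14

Choose coordinates T = (0, 0), M = (1, 0), L = (0, 1), G = (-2, -1).
1. H is the centroid of triangle MGL ⇒ H = (-1/3, 0)
2. R lies on line TL with TR:RL = 3:4 ⇒ R = (0, 3/7)
3. S is the centroid of triangle HGM ⇒ S = (-4/9, -1/3)
4. N lies on line TS with TN:NS = 1:4 ⇒ N = (-4/45, -1/15)
through R parallel to HN: direction (11/45, -1/15); meets ML at F = (11/14, 3/14)
F = M + t·(L−M) with t = 3/14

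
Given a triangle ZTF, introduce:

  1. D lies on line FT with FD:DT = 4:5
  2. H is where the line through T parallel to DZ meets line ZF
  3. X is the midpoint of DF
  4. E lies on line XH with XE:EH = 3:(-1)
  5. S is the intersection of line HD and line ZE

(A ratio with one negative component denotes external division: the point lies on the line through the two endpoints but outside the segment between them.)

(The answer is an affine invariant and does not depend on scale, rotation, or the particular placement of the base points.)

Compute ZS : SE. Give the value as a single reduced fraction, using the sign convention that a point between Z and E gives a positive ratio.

ZS:SE = 20/9

Work in coordinates with Z = (0, 0), T = (1, 0), F = (0, 1).
1. D lies on line FT with FD:DT = 4:5 ⇒ D = (4/9, 5/9)
2. H is where the line through T parallel to DZ meets line ZF ⇒ H = (0, -5/4)
3. X is the midpoint of DF ⇒ X = (2/9, 7/9)
4. E lies on line XH with XE:EH = 3:(-1) ⇒ E = (-1/9, -163/72)
5. S is the intersection of line HD and line ZE ⇒ S = (-20/261, -815/522)
S = Z + t·(E−Z) with t = 20/29, so ZS:SE = t:(1−t) = 20/29:9/29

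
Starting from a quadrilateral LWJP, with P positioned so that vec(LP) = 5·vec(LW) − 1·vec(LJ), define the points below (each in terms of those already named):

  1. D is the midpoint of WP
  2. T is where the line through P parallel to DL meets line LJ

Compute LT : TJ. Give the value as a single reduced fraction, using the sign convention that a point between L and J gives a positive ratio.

Assign L = (0, 0), W = (1, 0), J = (0, 1), P = (5, -1) — the answer is frame-independent, so this choice is without loss of generality.
1. D is the midpoint of WP ⇒ D = (3, -1/2)
2. T is where the line through P parallel to DL meets line LJ ⇒ T = (0, -1/6)
T = L + t·(J−L) with t = -1/6, so LT:TJ = t:(1−t) = -1/6:7/6

LT:TJ = -1/7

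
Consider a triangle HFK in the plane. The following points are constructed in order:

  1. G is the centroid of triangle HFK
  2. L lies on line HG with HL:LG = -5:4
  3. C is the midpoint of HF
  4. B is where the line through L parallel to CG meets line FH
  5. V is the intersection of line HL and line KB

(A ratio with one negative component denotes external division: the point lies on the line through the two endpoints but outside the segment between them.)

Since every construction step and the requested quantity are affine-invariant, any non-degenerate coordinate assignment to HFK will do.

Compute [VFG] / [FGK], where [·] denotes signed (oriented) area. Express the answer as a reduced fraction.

Assign H = (0, 0), F = (1, 0), K = (0, 1) — the answer is frame-independent, so this choice is without loss of generality.
1. G is the centroid of triangle HFK ⇒ G = (1/3, 1/3)
2. L lies on line HG with HL:LG = -5:4 ⇒ L = (5/3, 5/3)
3. C is the midpoint of HF ⇒ C = (1/2, 0)
4. B is where the line through L parallel to CG meets line FH ⇒ B = (5/2, 0)
5. V is the intersection of line HL and line KB ⇒ V = (5/7, 5/7)
2·[VFG] = -8/21, 2·[FGK] = -1/3
[VFG]:[FGK] = -8/21:-1/3 = 8/7

[VFG]:[FGK] = 8/7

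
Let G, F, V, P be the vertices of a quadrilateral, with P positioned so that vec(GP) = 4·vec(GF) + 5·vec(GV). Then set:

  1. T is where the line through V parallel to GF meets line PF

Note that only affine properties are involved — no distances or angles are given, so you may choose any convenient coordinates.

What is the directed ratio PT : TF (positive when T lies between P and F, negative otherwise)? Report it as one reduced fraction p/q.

PT:TF = 4

Work in coordinates with G = (0, 0), F = (1, 0), V = (0, 1), P = (4, 5).
1. T is where the line through V parallel to GF meets line PF ⇒ T = (8/5, 1)
T = P + t·(F−P) with t = 4/5, so PT:TF = t:(1−t) = 4/5:1/5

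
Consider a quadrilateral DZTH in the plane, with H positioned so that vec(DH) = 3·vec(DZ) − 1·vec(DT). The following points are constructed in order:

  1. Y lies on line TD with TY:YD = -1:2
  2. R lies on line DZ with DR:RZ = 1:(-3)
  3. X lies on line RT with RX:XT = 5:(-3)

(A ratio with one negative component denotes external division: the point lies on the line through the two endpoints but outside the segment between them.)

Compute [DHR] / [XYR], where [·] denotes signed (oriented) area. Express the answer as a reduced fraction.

[DHR]:[XYR] = -2/5

Assign D = (0, 0), Z = (1, 0), T = (0, 1), H = (3, -1) — the answer is frame-independent, so this choice is without loss of generality.
1. Y lies on line TD with TY:YD = -1:2 ⇒ Y = (0, 2)
2. R lies on line DZ with DR:RZ = 1:(-3) ⇒ R = (-1/2, 0)
3. X lies on line RT with RX:XT = 5:(-3) ⇒ X = (3/4, 5/2)
2·[DHR] = -1/2, 2·[XYR] = 5/4
[DHR]:[XYR] = -1/2:5/4 = -2/5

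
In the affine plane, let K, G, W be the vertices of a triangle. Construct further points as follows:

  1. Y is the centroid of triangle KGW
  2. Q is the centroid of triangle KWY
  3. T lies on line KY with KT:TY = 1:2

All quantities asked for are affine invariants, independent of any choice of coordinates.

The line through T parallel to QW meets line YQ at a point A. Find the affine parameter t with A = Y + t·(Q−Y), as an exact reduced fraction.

Assign K = (0, 0), G = (1, 0), W = (0, 1) — the answer is frame-independent, so this choice is without loss of generality.
1. Y is the centroid of triangle KGW ⇒ Y = (1/3, 1/3)
2. Q is the centroid of triangle KWY ⇒ Q = (1/9, 4/9)
3. T lies on line KY with KT:TY = 1:2 ⇒ T = (1/9, 1/9)
through T parallel to QW: direction (-1/9, 5/9); meets YQ at A = (1/27, 13/27)
A = Y + t·(Q−Y) with t = 4/3

t = 4/3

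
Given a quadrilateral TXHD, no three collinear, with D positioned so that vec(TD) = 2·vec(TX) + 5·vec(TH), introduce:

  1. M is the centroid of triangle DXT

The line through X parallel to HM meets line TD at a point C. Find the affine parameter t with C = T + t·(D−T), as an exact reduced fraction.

t = -2/11

Work in coordinates with T = (0, 0), X = (1, 0), H = (0, 1), D = (2, 5).
1. M is the centroid of triangle DXT ⇒ M = (1, 5/3)
through X parallel to HM: direction (1, 2/3); meets TD at C = (-4/11, -10/11)
C = T + t·(D−T) with t = -2/11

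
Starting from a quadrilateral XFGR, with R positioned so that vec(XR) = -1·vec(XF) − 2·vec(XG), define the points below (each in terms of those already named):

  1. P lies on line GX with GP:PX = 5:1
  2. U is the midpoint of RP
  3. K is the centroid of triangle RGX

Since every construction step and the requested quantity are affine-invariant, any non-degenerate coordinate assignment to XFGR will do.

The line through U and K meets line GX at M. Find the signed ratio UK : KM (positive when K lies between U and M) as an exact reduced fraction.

Set X = (0, 0), F = (1, 0), G = (0, 1), R = (-1, -2); any affine frame gives the same invariant.
1. P lies on line GX with GP:PX = 5:1 ⇒ P = (0, 1/6)
2. U is the midpoint of RP ⇒ U = (-1/2, -11/12)
3. K is the centroid of triangle RGX ⇒ K = (-1/3, -1/3)
line UK meets GX at M = (0, 5/6)
K = U + t·(M−U) with t = 1/3, so UK:KM = 1/3:2/3

UK:KM = 1/2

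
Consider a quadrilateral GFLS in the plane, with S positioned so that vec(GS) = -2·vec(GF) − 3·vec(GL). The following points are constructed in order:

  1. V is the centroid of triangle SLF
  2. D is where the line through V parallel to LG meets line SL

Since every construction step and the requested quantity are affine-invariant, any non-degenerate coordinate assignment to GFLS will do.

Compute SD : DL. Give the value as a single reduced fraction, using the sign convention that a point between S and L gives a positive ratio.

Work in coordinates with G = (0, 0), F = (1, 0), L = (0, 1), S = (-2, -3).
1. V is the centroid of triangle SLF ⇒ V = (-1/3, -2/3)
2. D is where the line through V parallel to LG meets line SL ⇒ D = (-1/3, 1/3)
D = S + t·(L−S) with t = 5/6, so SD:DL = t:(1−t) = 5/6:1/6

SD:DL = 5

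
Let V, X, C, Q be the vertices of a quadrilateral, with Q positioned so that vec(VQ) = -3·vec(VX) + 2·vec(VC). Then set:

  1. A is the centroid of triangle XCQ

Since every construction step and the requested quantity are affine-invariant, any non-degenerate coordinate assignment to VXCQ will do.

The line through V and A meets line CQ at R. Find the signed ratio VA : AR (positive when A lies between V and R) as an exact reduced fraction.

VA:AR = 7/2

Work in coordinates with V = (0, 0), X = (1, 0), C = (0, 1), Q = (-3, 2).
1. A is the centroid of triangle XCQ ⇒ A = (-2/3, 1)
line VA meets CQ at R = (-6/7, 9/7)
A = V + t·(R−V) with t = 7/9, so VA:AR = 7/9:2/9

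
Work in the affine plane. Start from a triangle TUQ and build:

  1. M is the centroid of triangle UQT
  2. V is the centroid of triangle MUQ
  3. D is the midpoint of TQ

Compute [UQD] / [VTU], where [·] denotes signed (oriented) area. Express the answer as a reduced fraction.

Assign T = (0, 0), U = (1, 0), Q = (0, 1) — the answer is frame-independent, so this choice is without loss of generality.
1. M is the centroid of triangle UQT ⇒ M = (1/3, 1/3)
2. V is the centroid of triangle MUQ ⇒ V = (4/9, 4/9)
3. D is the midpoint of TQ ⇒ D = (0, 1/2)
2·[UQD] = 1/2, 2·[VTU] = 4/9
[UQD]:[VTU] = 1/2:4/9 = 9/8

[UQD]:[VTU] = 9/8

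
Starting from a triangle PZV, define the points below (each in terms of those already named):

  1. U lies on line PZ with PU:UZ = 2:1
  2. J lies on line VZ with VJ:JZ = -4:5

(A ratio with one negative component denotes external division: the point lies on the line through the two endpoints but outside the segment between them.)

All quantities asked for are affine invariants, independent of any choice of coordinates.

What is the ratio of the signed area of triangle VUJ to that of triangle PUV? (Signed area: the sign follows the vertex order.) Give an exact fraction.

[VUJ]:[PUV] = -2

Work in coordinates with P = (0, 0), Z = (1, 0), V = (0, 1).
1. U lies on line PZ with PU:UZ = 2:1 ⇒ U = (2/3, 0)
2. J lies on line VZ with VJ:JZ = -4:5 ⇒ J = (-4, 5)
2·[VUJ] = -4/3, 2·[PUV] = 2/3
[VUJ]:[PUV] = -4/3:2/3 = -2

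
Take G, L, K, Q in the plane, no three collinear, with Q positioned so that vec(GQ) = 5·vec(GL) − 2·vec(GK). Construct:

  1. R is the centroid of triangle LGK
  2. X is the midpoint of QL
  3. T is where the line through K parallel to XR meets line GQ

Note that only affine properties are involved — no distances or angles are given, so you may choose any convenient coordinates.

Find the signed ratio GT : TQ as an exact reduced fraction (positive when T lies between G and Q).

Work in coordinates with G = (0, 0), L = (1, 0), K = (0, 1), Q = (5, -2).
1. R is the centroid of triangle LGK ⇒ R = (1/3, 1/3)
2. X is the midpoint of QL ⇒ X = (3, -1)
3. T is where the line through K parallel to XR meets line GQ ⇒ T = (10, -4)
T = G + t·(Q−G) with t = 2, so GT:TQ = t:(1−t) = 2:-1

GT:TQ = -2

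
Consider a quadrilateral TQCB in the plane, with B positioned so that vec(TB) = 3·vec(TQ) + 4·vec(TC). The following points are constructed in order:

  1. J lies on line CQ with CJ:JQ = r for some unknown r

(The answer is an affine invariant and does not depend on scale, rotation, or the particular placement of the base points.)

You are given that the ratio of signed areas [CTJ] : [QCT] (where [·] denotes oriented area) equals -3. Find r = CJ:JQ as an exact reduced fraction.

r = -3/4

Work in coordinates with T = (0, 0), Q = (1, 0), C = (0, 1), B = (3, 4).
1. With CJ:JQ = r, write λ = r/(r+1) so J = C + λ·(Q−C); J is affine-linear in λ
Every point depending on J is an affine combination of J and λ-independent points, so each such coordinate is linear in λ; the λ² term in each signed area is a multiple of (Q−C)×(Q−C) = 0, so 2·[CTJ] and 2·[QCT] are each linear in λ. Evaluating at λ=0 and λ=1:
  2·[CTJ] = λ,   2·[QCT] = 1
So [CTJ]:[QCT] = (λ) / (1). Setting this equal to -3:
  λ = -3·(1)  ⇒  λ = -3
Then r = λ/(1−λ) = (-3)/(4) = -3/4. Check: with r = -3/4, J = (-3, 4) and [CTJ]:[QCT] = -3 as required.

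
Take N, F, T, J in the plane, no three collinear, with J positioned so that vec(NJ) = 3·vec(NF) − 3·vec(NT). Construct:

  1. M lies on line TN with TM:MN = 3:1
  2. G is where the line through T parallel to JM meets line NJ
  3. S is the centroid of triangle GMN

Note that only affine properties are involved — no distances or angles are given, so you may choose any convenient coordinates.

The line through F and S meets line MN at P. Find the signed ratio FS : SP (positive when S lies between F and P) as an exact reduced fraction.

Work in coordinates with N = (0, 0), F = (1, 0), T = (0, 1), J = (3, -3).
1. M lies on line TN with TM:MN = 3:1 ⇒ M = (0, 1/4)
2. G is where the line through T parallel to JM meets line NJ ⇒ G = (12, -12)
3. S is the centroid of triangle GMN ⇒ S = (4, -47/12)
line FS meets MN at P = (0, 47/36)
S = F + t·(P−F) with t = -3, so FS:SP = -3:4

FS:SP = -3/4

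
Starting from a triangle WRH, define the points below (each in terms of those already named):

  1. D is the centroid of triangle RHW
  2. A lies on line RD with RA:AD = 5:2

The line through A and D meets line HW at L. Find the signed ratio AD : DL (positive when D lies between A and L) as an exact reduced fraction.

AD:DL = 4/7

Choose coordinates W = (0, 0), R = (1, 0), H = (0, 1).
1. D is the centroid of triangle RHW ⇒ D = (1/3, 1/3)
2. A lies on line RD with RA:AD = 5:2 ⇒ A = (11/21, 5/21)
line AD meets HW at L = (0, 1/2)
D = A + t·(L−A) with t = 4/11, so AD:DL = 4/11:7/11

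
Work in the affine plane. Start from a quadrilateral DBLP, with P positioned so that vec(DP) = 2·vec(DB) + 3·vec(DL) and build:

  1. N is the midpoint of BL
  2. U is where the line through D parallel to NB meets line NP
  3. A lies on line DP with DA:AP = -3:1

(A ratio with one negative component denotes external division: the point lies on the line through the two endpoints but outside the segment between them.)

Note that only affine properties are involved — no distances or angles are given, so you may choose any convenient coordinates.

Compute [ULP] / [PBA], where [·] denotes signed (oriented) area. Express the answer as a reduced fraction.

[ULP]:[PBA] = -5/3

Set D = (0, 0), B = (1, 0), L = (0, 1), P = (2, 3); any affine frame gives the same invariant.
1. N is the midpoint of BL ⇒ N = (1/2, 1/2)
2. U is where the line through D parallel to NB meets line NP ⇒ U = (1/8, -1/8)
3. A lies on line DP with DA:AP = -3:1 ⇒ A = (3, 9/2)
2·[ULP] = -5/2, 2·[PBA] = 3/2
[ULP]:[PBA] = -5/2:3/2 = -5/3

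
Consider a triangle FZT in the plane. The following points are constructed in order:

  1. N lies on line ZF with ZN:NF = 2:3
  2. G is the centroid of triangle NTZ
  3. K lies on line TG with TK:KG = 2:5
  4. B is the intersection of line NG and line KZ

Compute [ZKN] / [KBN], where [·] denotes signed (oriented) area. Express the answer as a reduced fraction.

[ZKN]:[KBN] = -12/5

Assign F = (0, 0), Z = (1, 0), T = (0, 1) — the answer is frame-independent, so this choice is without loss of generality.
1. N lies on line ZF with ZN:NF = 2:3 ⇒ N = (3/5, 0)
2. G is the centroid of triangle NTZ ⇒ G = (8/15, 1/3)
3. K lies on line TG with TK:KG = 2:5 ⇒ K = (16/105, 17/21)
4. B is the intersection of line NG and line KZ ⇒ B = (91/180, 17/36)
2·[ZKN] = 34/105, 2·[KBN] = -17/126
[ZKN]:[KBN] = 34/105:-17/126 = -12/5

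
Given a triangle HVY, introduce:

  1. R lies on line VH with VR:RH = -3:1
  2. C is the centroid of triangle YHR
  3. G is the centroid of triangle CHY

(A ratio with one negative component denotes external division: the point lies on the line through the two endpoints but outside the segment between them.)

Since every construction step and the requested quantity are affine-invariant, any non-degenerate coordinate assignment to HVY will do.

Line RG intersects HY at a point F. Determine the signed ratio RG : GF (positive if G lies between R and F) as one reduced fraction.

RG:GF = 8

Choose coordinates H = (0, 0), V = (1, 0), Y = (0, 1).
1. R lies on line VH with VR:RH = -3:1 ⇒ R = (-1/2, 0)
2. C is the centroid of triangle YHR ⇒ C = (-1/6, 1/3)
3. G is the centroid of triangle CHY ⇒ G = (-1/18, 4/9)
line RG meets HY at F = (0, 1/2)
G = R + t·(F−R) with t = 8/9, so RG:GF = 8/9:1/9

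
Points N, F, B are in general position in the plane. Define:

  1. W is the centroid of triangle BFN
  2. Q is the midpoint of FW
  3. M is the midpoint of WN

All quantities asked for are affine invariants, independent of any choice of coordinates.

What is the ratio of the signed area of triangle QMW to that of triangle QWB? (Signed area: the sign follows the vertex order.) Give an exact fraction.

Choose coordinates N = (0, 0), F = (1, 0), B = (0, 1).
1. W is the centroid of triangle BFN ⇒ W = (1/3, 1/3)
2. Q is the midpoint of FW ⇒ Q = (2/3, 1/6)
3. M is the midpoint of WN ⇒ M = (1/6, 1/6)
2·[QMW] = -1/12, 2·[QWB] = -1/6
[QMW]:[QWB] = -1/12:-1/6 = 1/2

[QMW]:[QWB] = 1/2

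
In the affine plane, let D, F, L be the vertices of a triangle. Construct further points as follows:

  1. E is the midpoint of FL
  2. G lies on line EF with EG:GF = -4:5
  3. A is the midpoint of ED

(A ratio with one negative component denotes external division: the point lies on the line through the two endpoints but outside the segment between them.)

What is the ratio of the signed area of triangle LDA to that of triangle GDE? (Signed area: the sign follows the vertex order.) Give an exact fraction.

Assign D = (0, 0), F = (1, 0), L = (0, 1) — the answer is frame-independent, so this choice is without loss of generality.
1. E is the midpoint of FL ⇒ E = (1/2, 1/2)
2. G lies on line EF with EG:GF = -4:5 ⇒ G = (-3/2, 5/2)
3. A is the midpoint of ED ⇒ A = (1/4, 1/4)
2·[LDA] = 1/4, 2·[GDE] = 2
[LDA]:[GDE] = 1/4:2 = 1/8

[LDA]:[GDE] = 1/8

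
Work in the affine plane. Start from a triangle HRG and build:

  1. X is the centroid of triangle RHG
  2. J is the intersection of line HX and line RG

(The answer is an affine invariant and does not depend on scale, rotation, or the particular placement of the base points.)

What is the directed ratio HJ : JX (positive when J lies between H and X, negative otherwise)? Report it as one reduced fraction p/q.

HJ:JX = -3

Set H = (0, 0), R = (1, 0), G = (0, 1); any affine frame gives the same invariant.
1. X is the centroid of triangle RHG ⇒ X = (1/3, 1/3)
2. J is the intersection of line HX and line RG ⇒ J = (1/2, 1/2)
J = H + t·(X−H) with t = 3/2, so HJ:JX = t:(1−t) = 3/2:-1/2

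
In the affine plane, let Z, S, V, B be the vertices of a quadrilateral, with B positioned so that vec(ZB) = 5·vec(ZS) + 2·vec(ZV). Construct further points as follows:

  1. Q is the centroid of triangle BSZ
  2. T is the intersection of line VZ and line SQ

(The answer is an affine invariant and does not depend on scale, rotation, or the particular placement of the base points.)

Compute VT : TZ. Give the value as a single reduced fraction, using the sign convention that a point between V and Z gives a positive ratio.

Choose coordinates Z = (0, 0), S = (1, 0), V = (0, 1), B = (5, 2).
1. Q is the centroid of triangle BSZ ⇒ Q = (2, 2/3)
2. T is the intersection of line VZ and line SQ ⇒ T = (0, -2/3)
T = V + t·(Z−V) with t = 5/3, so VT:TZ = t:(1−t) = 5/3:-2/3

VT:TZ = -5/2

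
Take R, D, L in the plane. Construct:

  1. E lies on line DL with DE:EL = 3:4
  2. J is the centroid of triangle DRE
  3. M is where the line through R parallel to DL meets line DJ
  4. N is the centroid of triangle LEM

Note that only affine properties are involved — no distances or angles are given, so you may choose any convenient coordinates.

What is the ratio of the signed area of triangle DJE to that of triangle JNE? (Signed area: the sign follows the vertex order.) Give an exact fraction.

Assign R = (0, 0), D = (1, 0), L = (0, 1) — the answer is frame-independent, so this choice is without loss of generality.
1. E lies on line DL with DE:EL = 3:4 ⇒ E = (4/7, 3/7)
2. J is the centroid of triangle DRE ⇒ J = (11/21, 1/7)
3. M is where the line through R parallel to DL meets line DJ ⇒ M = (-3/7, 3/7)
4. N is the centroid of triangle LEM ⇒ N = (1/21, 13/21)
2·[DJE] = -1/7, 2·[JNE] = -10/63
[DJE]:[JNE] = -1/7:-10/63 = 9/10

[DJE]:[JNE] = 9/10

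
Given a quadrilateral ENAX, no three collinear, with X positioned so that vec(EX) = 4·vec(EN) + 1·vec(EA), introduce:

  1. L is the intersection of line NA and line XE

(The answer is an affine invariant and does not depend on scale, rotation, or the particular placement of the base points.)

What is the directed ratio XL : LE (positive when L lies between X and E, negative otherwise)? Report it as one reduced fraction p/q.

XL:LE = 4

Assign E = (0, 0), N = (1, 0), A = (0, 1), X = (4, 1) — the answer is frame-independent, so this choice is without loss of generality.
1. L is the intersection of line NA and line XE ⇒ L = (4/5, 1/5)
L = X + t·(E−X) with t = 4/5, so XL:LE = t:(1−t) = 4/5:1/5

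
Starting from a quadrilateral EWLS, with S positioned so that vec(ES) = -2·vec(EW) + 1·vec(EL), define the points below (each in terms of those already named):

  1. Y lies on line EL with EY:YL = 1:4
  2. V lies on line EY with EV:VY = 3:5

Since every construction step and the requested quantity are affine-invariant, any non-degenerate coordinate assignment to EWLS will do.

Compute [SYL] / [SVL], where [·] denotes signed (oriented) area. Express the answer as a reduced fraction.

[SYL]:[SVL] = 32/37

Choose coordinates E = (0, 0), W = (1, 0), L = (0, 1), S = (-2, 1).
1. Y lies on line EL with EY:YL = 1:4 ⇒ Y = (0, 1/5)
2. V lies on line EY with EV:VY = 3:5 ⇒ V = (0, 3/40)
2·[SYL] = 8/5, 2·[SVL] = 37/20
[SYL]:[SVL] = 8/5:37/20 = 32/37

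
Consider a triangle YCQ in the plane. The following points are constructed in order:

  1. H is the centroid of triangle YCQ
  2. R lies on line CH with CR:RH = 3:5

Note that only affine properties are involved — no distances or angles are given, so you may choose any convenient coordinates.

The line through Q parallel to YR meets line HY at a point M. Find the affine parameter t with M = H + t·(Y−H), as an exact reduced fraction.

Choose coordinates Y = (0, 0), C = (1, 0), Q = (0, 1).
1. H is the centroid of triangle YCQ ⇒ H = (1/3, 1/3)
2. R lies on line CH with CR:RH = 3:5 ⇒ R = (3/4, 1/8)
through Q parallel to YR: direction (3/4, 1/8); meets HY at M = (6/5, 6/5)
M = H + t·(Y−H) with t = -13/5

t = -13/5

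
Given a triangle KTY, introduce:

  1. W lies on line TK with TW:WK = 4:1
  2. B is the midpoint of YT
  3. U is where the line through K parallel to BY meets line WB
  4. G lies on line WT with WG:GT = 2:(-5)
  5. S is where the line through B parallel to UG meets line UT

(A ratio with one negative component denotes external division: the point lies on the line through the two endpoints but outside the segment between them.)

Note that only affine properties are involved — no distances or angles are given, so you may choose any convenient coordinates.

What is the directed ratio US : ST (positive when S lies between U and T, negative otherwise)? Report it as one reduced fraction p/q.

US:ST = -2

Set K = (0, 0), T = (1, 0), Y = (0, 1); any affine frame gives the same invariant.
1. W lies on line TK with TW:WK = 4:1 ⇒ W = (1/5, 0)
2. B is the midpoint of YT ⇒ B = (1/2, 1/2)
3. U is where the line through K parallel to BY meets line WB ⇒ U = (1/8, -1/8)
4. G lies on line WT with WG:GT = 2:(-5) ⇒ G = (-1/3, 0)
5. S is where the line through B parallel to UG meets line UT ⇒ S = (15/8, 1/8)
S = U + t·(T−U) with t = 2, so US:ST = t:(1−t) = 2:-1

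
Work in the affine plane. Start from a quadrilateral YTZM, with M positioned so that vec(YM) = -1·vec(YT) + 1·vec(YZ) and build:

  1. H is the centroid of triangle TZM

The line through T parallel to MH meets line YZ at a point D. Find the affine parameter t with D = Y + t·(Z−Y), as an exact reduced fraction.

Work in coordinates with Y = (0, 0), T = (1, 0), Z = (0, 1), M = (-1, 1).
1. H is the centroid of triangle TZM ⇒ H = (0, 2/3)
through T parallel to MH: direction (1, -1/3); meets YZ at D = (0, 1/3)
D = Y + t·(Z−Y) with t = 1/3

t = 1/3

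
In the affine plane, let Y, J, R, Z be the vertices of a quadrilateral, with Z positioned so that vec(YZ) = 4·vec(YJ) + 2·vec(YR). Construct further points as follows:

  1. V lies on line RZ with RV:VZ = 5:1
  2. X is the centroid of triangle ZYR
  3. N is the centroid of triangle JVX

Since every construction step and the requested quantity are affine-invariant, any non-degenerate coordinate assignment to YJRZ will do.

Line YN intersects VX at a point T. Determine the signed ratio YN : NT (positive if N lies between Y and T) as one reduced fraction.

YN:NT = 17/31

Assign Y = (0, 0), J = (1, 0), R = (0, 1), Z = (4, 2) — the answer is frame-independent, so this choice is without loss of generality.
1. V lies on line RZ with RV:VZ = 5:1 ⇒ V = (10/3, 11/6)
2. X is the centroid of triangle ZYR ⇒ X = (4/3, 1)
3. N is the centroid of triangle JVX ⇒ N = (17/9, 17/18)
line YN meets VX at T = (16/3, 8/3)
N = Y + t·(T−Y) with t = 17/48, so YN:NT = 17/48:31/48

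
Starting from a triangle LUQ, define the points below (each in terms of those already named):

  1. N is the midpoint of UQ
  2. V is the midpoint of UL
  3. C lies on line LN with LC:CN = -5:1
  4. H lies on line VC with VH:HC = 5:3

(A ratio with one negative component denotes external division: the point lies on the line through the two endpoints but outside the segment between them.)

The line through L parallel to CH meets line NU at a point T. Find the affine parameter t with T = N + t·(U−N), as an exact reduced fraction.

t = -2/3

Set L = (0, 0), U = (1, 0), Q = (0, 1); any affine frame gives the same invariant.
1. N is the midpoint of UQ ⇒ N = (1/2, 1/2)
2. V is the midpoint of UL ⇒ V = (1/2, 0)
3. C lies on line LN with LC:CN = -5:1 ⇒ C = (5/8, 5/8)
4. H lies on line VC with VH:HC = 5:3 ⇒ H = (37/64, 25/64)
through L parallel to CH: direction (-3/64, -15/64); meets NU at T = (1/6, 5/6)
T = N + t·(U−N) with t = -2/3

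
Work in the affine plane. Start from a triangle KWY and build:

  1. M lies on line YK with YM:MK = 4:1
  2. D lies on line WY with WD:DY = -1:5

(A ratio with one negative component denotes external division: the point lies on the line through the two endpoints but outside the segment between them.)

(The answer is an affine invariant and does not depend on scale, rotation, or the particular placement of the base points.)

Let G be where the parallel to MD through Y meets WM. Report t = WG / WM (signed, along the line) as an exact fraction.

Work in coordinates with K = (0, 0), W = (1, 0), Y = (0, 1).
1. M lies on line YK with YM:MK = 4:1 ⇒ M = (0, 1/5)
2. D lies on line WY with WD:DY = -1:5 ⇒ D = (5/4, -1/4)
through Y parallel to MD: direction (5/4, -9/20); meets WM at G = (5, -4/5)
G = W + t·(M−W) with t = -4

t = -4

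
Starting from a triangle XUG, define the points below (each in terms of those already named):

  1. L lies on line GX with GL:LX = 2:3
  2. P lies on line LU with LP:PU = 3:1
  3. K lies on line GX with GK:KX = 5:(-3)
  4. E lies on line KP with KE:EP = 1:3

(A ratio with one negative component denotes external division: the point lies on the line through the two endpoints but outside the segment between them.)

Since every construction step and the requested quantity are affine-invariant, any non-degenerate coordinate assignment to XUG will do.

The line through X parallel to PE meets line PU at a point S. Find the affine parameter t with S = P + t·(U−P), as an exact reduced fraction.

t = -15/7

Work in coordinates with X = (0, 0), U = (1, 0), G = (0, 1).
1. L lies on line GX with GL:LX = 2:3 ⇒ L = (0, 3/5)
2. P lies on line LU with LP:PU = 3:1 ⇒ P = (3/4, 3/20)
3. K lies on line GX with GK:KX = 5:(-3) ⇒ K = (0, -3/2)
4. E lies on line KP with KE:EP = 1:3 ⇒ E = (3/16, -87/80)
through X parallel to PE: direction (-9/16, -99/80); meets PU at S = (3/14, 33/70)
S = P + t·(U−P) with t = -15/7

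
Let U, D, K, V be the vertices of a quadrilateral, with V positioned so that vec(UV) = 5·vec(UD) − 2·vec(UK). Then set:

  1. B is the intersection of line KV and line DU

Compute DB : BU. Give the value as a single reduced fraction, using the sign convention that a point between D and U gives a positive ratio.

DB:BU = -2/5

Work in coordinates with U = (0, 0), D = (1, 0), K = (0, 1), V = (5, -2).
1. B is the intersection of line KV and line DU ⇒ B = (5/3, 0)
B = D + t·(U−D) with t = -2/3, so DB:BU = t:(1−t) = -2/3:5/3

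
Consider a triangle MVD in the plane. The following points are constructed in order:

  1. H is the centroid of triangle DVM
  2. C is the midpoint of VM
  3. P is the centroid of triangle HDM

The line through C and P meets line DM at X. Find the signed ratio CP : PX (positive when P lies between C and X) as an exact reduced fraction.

CP:PX = 7/2

Set M = (0, 0), V = (1, 0), D = (0, 1); any affine frame gives the same invariant.
1. H is the centroid of triangle DVM ⇒ H = (1/3, 1/3)
2. C is the midpoint of VM ⇒ C = (1/2, 0)
3. P is the centroid of triangle HDM ⇒ P = (1/9, 4/9)
line CP meets DM at X = (0, 4/7)
P = C + t·(X−C) with t = 7/9, so CP:PX = 7/9:2/9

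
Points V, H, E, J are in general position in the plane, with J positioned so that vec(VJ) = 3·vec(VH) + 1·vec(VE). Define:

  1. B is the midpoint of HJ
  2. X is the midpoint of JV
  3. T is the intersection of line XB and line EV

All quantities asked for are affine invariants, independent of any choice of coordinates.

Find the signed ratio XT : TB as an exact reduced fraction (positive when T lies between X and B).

XT:TB = -3/4

Choose coordinates V = (0, 0), H = (1, 0), E = (0, 1), J = (3, 1).
1. B is the midpoint of HJ ⇒ B = (2, 1/2)
2. X is the midpoint of JV ⇒ X = (3/2, 1/2)
3. T is the intersection of line XB and line EV ⇒ T = (0, 1/2)
T = X + t·(B−X) with t = -3, so XT:TB = t:(1−t) = -3:4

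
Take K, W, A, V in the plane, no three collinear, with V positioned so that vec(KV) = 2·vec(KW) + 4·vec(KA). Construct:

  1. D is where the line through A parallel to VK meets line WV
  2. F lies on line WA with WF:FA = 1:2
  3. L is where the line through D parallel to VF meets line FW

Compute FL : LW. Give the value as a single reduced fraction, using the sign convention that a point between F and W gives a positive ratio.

FL:LW = -1/3

Work in coordinates with K = (0, 0), W = (1, 0), A = (0, 1), V = (2, 4).
1. D is where the line through A parallel to VK meets line WV ⇒ D = (5/2, 6)
2. F lies on line WA with WF:FA = 1:2 ⇒ F = (2/3, 1/3)
3. L is where the line through D parallel to VF meets line FW ⇒ L = (1/2, 1/2)
L = F + t·(W−F) with t = -1/2, so FL:LW = t:(1−t) = -1/2:3/2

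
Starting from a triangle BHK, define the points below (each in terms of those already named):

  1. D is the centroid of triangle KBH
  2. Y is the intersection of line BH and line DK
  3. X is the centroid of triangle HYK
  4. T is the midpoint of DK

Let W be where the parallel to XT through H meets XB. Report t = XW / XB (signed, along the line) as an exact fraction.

t = -1/5

Choose coordinates B = (0, 0), H = (1, 0), K = (0, 1).
1. D is the centroid of triangle KBH ⇒ D = (1/3, 1/3)
2. Y is the intersection of line BH and line DK ⇒ Y = (1/2, 0)
3. X is the centroid of triangle HYK ⇒ X = (1/2, 1/3)
4. T is the midpoint of DK ⇒ T = (1/6, 2/3)
through H parallel to XT: direction (-1/3, 1/3); meets XB at W = (3/5, 2/5)
W = X + t·(B−X) with t = -1/5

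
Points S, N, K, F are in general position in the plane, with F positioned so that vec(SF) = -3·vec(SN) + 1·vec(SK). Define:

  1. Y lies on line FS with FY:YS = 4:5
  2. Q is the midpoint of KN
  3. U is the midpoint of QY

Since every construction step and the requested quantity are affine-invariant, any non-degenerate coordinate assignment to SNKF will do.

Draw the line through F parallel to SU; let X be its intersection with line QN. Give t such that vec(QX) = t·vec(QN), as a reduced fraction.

Assign S = (0, 0), N = (1, 0), K = (0, 1), F = (-3, 1) — the answer is frame-independent, so this choice is without loss of generality.
1. Y lies on line FS with FY:YS = 4:5 ⇒ Y = (-5/3, 5/9)
2. Q is the midpoint of KN ⇒ Q = (1/2, 1/2)
3. U is the midpoint of QY ⇒ U = (-7/12, 19/36)
through F parallel to SU: direction (-7/12, 19/36); meets QN at X = (57/2, -55/2)
X = Q + t·(N−Q) with t = 56

t = 56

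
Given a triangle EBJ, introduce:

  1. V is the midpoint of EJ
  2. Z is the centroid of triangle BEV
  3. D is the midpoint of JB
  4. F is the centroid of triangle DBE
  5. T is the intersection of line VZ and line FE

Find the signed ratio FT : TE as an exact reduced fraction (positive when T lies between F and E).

FT:TE = 1/3

Assign E = (0, 0), B = (1, 0), J = (0, 1) — the answer is frame-independent, so this choice is without loss of generality.
1. V is the midpoint of EJ ⇒ V = (0, 1/2)
2. Z is the centroid of triangle BEV ⇒ Z = (1/3, 1/6)
3. D is the midpoint of JB ⇒ D = (1/2, 1/2)
4. F is the centroid of triangle DBE ⇒ F = (1/2, 1/6)
5. T is the intersection of line VZ and line FE ⇒ T = (3/8, 1/8)
T = F + t·(E−F) with t = 1/4, so FT:TE = t:(1−t) = 1/4:3/4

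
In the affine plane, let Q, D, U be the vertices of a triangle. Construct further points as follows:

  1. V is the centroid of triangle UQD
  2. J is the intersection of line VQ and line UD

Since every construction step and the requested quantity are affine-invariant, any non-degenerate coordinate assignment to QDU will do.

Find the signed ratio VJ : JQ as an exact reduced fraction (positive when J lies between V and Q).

Assign Q = (0, 0), D = (1, 0), U = (0, 1) — the answer is frame-independent, so this choice is without loss of generality.
1. V is the centroid of triangle UQD ⇒ V = (1/3, 1/3)
2. J is the intersection of line VQ and line UD ⇒ J = (1/2, 1/2)
J = V + t·(Q−V) with t = -1/2, so VJ:JQ = t:(1−t) = -1/2:3/2

VJ:JQ = -1/3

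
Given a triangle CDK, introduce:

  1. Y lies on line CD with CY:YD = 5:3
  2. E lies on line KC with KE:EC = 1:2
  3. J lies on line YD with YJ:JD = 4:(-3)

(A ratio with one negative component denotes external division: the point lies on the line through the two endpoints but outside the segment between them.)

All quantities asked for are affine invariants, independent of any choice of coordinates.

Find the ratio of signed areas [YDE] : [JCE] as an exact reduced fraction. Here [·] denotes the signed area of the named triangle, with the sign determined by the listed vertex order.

Assign C = (0, 0), D = (1, 0), K = (0, 1) — the answer is frame-independent, so this choice is without loss of generality.
1. Y lies on line CD with CY:YD = 5:3 ⇒ Y = (5/8, 0)
2. E lies on line KC with KE:EC = 1:2 ⇒ E = (0, 2/3)
3. J lies on line YD with YJ:JD = 4:(-3) ⇒ J = (17/8, 0)
2·[YDE] = 1/4, 2·[JCE] = -17/12
[YDE]:[JCE] = 1/4:-17/12 = -3/17

[YDE]:[JCE] = -3/17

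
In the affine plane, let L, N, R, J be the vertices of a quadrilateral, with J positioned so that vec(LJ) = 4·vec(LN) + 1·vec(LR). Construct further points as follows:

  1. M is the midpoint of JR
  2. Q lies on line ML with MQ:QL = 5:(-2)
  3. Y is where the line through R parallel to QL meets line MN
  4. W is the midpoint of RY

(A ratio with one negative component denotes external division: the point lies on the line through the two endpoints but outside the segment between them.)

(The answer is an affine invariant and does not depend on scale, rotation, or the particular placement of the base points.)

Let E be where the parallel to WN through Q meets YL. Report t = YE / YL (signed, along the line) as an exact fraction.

t = 7/5

Set L = (0, 0), N = (1, 0), R = (0, 1), J = (4, 1); any affine frame gives the same invariant.
1. M is the midpoint of JR ⇒ M = (2, 1)
2. Q lies on line ML with MQ:QL = 5:(-2) ⇒ Q = (-4/3, -2/3)
3. Y is where the line through R parallel to QL meets line MN ⇒ Y = (4, 3)
4. W is the midpoint of RY ⇒ W = (2, 2)
through Q parallel to WN: direction (-1, -2); meets YL at E = (-8/5, -6/5)
E = Y + t·(L−Y) with t = 7/5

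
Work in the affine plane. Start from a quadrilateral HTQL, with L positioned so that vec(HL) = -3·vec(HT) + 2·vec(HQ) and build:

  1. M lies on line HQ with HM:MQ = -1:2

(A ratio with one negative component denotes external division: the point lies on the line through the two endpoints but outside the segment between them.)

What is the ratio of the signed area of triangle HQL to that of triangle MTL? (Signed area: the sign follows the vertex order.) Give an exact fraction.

[HQL]:[MTL] = 1/2

Choose coordinates H = (0, 0), T = (1, 0), Q = (0, 1), L = (-3, 2).
1. M lies on line HQ with HM:MQ = -1:2 ⇒ M = (0, -1)
2·[HQL] = 3, 2·[MTL] = 6
[HQL]:[MTL] = 3:6 = 1/2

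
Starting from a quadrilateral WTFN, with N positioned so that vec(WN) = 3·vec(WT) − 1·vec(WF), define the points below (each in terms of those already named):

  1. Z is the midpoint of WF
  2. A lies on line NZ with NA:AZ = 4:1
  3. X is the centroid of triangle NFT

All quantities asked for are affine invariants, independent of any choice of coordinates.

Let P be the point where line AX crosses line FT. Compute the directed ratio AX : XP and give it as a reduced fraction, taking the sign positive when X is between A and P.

Choose coordinates W = (0, 0), T = (1, 0), F = (0, 1), N = (3, -1).
1. Z is the midpoint of WF ⇒ Z = (0, 1/2)
2. A lies on line NZ with NA:AZ = 4:1 ⇒ A = (3/5, 1/5)
3. X is the centroid of triangle NFT ⇒ X = (4/3, 0)
line AX meets FT at P = (7/8, 1/8)
X = A + t·(P−A) with t = 8/3, so AX:XP = 8/3:-5/3

AX:XP = -8/5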